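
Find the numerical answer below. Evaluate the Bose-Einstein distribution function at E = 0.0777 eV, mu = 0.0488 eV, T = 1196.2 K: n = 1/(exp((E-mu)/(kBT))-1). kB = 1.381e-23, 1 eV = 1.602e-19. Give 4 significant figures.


Step 1: (E - mu) = 0.0289 eV
Step 2: x = (E-mu)*eV/(kB*T) = 0.0289*1.602e-19/(1.381e-23*1196.2) = 0.2803
Step 3: exp(x) = 1.323
Step 4: n = 1/(exp(x)-1) = 3.091

3.091


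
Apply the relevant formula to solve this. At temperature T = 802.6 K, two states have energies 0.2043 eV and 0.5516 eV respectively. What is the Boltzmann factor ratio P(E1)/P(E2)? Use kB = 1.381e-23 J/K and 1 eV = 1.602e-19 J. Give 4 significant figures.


Step 1: Compute energy difference dE = E1 - E2 = 0.2043 - 0.5516 = -0.3473 eV
Step 2: Convert to Joules: dE_J = -0.3473 * 1.602e-19 = -5.564e-20 J
Step 3: Compute exponent = -dE_J / (kB * T) = -(-5.564e-20) / (1.381e-23 * 802.6) = 5.02
Step 4: P(E1)/P(E2) = exp(5.02) = 151.4

151.4


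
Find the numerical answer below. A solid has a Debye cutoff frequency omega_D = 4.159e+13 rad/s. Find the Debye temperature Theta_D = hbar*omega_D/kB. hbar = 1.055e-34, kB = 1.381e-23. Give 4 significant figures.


Step 1: hbar*omega_D = 1.055e-34 * 4.159e+13 = 4.388e-21 J
Step 2: Theta_D = 4.388e-21 / 1.381e-23
Step 3: Theta_D = 317.7 K

317.7


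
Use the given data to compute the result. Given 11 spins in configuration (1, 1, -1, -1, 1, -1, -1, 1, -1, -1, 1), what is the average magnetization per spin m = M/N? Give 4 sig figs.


Step 1: Count up spins (+1): 5, down spins (-1): 6
Step 2: Total magnetization M = 5 - 6 = -1
Step 3: m = M/N = -1/11 = -0.09091

-0.09091


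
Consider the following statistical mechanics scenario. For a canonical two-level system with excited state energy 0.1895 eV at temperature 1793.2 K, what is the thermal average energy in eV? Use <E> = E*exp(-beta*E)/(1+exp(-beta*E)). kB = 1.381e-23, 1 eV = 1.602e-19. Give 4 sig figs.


Step 1: beta*E = 0.1895*1.602e-19/(1.381e-23*1793.2) = 1.226
Step 2: exp(-beta*E) = 0.2935
Step 3: <E> = 0.1895*0.2935/(1+0.2935) = 0.043 eV

0.043


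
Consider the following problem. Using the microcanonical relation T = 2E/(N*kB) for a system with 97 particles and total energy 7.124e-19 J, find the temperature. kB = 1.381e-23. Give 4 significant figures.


Step 1: Numerator = 2*E = 2*7.124e-19 = 1.425e-18 J
Step 2: Denominator = N*kB = 97*1.381e-23 = 1.34e-21
Step 3: T = 1.425e-18 / 1.34e-21 = 1064 K

1064


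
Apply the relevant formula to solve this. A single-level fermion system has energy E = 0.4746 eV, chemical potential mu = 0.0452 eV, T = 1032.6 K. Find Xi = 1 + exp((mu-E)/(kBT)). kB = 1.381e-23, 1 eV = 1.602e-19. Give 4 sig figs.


Step 1: (mu - E) = 0.0452 - 0.4746 = -0.4294 eV
Step 2: x = (mu-E)*eV/(kB*T) = -0.4294*1.602e-19/(1.381e-23*1032.6) = -4.824
Step 3: exp(x) = 0.008035
Step 4: Xi = 1 + 0.008035 = 1.008

1.008


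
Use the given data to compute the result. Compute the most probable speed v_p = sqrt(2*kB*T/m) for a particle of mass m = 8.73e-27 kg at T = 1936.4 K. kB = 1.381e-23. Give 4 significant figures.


Step 1: Numerator = 2*kB*T = 2*1.381e-23*1936.4 = 5.348e-20
Step 2: Ratio = 5.348e-20 / 8.73e-27 = 6.126e+06
Step 3: v_p = sqrt(6.126e+06) = 2475 m/s

2475


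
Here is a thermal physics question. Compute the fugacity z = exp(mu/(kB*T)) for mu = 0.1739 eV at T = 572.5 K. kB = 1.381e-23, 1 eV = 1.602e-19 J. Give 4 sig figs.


Step 1: Convert mu to Joules: 0.1739*1.602e-19 = 2.786e-20 J
Step 2: kB*T = 1.381e-23*572.5 = 7.906e-21 J
Step 3: mu/(kB*T) = 3.524
Step 4: z = exp(3.524) = 33.91

33.91


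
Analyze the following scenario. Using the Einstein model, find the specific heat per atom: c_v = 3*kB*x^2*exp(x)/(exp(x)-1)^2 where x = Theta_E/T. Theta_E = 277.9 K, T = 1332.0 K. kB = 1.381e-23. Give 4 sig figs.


Step 1: x = Theta_E/T = 277.9/1332.0 = 0.2086
Step 2: x^2 = 0.04353
Step 3: exp(x) = 1.232
Step 4: c_v = 3*1.381e-23*0.04353*1.232/(1.232-1)^2 = 4.128e-23

4.128e-23


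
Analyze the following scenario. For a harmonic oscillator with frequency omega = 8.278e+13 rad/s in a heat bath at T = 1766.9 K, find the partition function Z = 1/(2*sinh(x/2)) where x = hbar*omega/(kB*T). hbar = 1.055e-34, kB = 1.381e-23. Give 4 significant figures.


Step 1: Compute x = hbar*omega/(kB*T) = 1.055e-34*8.278e+13/(1.381e-23*1766.9) = 0.3579
Step 2: x/2 = 0.179
Step 3: sinh(x/2) = 0.1799
Step 4: Z = 1/(2*0.1799) = 2.779

2.779


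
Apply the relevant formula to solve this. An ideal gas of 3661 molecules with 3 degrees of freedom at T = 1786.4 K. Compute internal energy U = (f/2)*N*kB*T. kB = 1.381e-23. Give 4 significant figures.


Step 1: f/2 = 3/2 = 1.5
Step 2: N*kB*T = 3661*1.381e-23*1786.4 = 9.032e-17
Step 3: U = 1.5 * 9.032e-17 = 1.355e-16 J

1.355e-16


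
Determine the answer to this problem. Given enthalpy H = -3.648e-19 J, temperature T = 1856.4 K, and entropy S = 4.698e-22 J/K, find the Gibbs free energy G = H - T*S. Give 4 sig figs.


Step 1: T*S = 1856.4 * 4.698e-22 = 8.721e-19 J
Step 2: G = H - T*S = -3.648e-19 - 8.721e-19
Step 3: G = -1.237e-18 J

-1.237e-18


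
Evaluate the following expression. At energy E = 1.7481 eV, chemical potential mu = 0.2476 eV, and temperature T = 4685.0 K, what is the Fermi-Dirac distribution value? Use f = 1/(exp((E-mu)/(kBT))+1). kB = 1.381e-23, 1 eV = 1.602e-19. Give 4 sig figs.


Step 1: (E - mu) = 1.7481 - 0.2476 = 1.5 eV
Step 2: Convert: (E-mu)*eV = 2.404e-19 J
Step 3: x = (E-mu)*eV/(kB*T) = 3.715
Step 4: f = 1/(exp(3.715)+1) = 0.02377

0.02377


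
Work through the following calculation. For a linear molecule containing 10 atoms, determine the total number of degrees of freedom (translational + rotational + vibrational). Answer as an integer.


Step 1: Translational DOF = 3
Step 2: Rotational DOF (linear) = 2
Step 3: Vibrational DOF = 3*10 - 5 = 25
Step 4: Total = 3 + 2 + 25 = 30

30


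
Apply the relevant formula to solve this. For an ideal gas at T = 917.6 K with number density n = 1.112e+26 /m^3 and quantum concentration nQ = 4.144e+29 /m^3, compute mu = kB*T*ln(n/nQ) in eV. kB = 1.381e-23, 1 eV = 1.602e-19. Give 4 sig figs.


Step 1: n/nQ = 1.112e+26/4.144e+29 = 0.0002683
Step 2: ln(n/nQ) = -8.223
Step 3: mu = kB*T*ln(n/nQ) = 1.267e-20*-8.223 = -1.042e-19 J
Step 4: Convert to eV: -1.042e-19/1.602e-19 = -0.6505 eV

-0.6505


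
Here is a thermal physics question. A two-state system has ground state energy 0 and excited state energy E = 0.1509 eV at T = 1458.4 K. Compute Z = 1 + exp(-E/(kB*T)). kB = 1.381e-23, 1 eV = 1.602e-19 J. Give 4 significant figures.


Step 1: Compute beta*E = E*eV/(kB*T) = 0.1509*1.602e-19/(1.381e-23*1458.4) = 1.2
Step 2: exp(-beta*E) = exp(-1.2) = 0.3011
Step 3: Z = 1 + 0.3011 = 1.301

1.301


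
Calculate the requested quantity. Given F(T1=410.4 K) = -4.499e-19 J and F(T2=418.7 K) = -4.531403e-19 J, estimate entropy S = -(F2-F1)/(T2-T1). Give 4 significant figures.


Step 1: dF = F2 - F1 = -4.531403e-19 - (-4.499e-19) = -3.2403e-21 J
Step 2: dT = T2 - T1 = 418.7 - 410.4 = 8.3 K
Step 3: S = -dF/dT = -(-3.2403e-21)/8.3 = 3.904e-22 J/K

3.904e-22


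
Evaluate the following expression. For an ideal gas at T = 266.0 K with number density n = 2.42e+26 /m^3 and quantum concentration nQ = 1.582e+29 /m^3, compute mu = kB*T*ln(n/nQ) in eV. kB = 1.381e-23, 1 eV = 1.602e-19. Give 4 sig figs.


Step 1: n/nQ = 2.42e+26/1.582e+29 = 0.00153
Step 2: ln(n/nQ) = -6.483
Step 3: mu = kB*T*ln(n/nQ) = 3.673e-21*-6.483 = -2.381e-20 J
Step 4: Convert to eV: -2.381e-20/1.602e-19 = -0.1487 eV

-0.1487


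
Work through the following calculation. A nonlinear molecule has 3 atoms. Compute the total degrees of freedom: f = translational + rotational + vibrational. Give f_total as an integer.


Step 1: Translational DOF = 3
Step 2: Rotational DOF (nonlinear) = 3
Step 3: Vibrational DOF = 3*3 - 6 = 3
Step 4: Total = 3 + 3 + 3 = 9

9


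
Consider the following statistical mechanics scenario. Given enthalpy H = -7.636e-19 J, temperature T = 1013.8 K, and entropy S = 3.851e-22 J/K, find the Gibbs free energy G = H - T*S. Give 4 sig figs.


Step 1: T*S = 1013.8 * 3.851e-22 = 3.904e-19 J
Step 2: G = H - T*S = -7.636e-19 - 3.904e-19
Step 3: G = -1.154e-18 J

-1.154e-18


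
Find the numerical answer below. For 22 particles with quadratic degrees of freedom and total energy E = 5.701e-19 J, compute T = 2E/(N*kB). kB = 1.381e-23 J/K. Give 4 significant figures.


Step 1: Numerator = 2*E = 2*5.701e-19 = 1.14e-18 J
Step 2: Denominator = N*kB = 22*1.381e-23 = 3.038e-22
Step 3: T = 1.14e-18 / 3.038e-22 = 3753 K

3753


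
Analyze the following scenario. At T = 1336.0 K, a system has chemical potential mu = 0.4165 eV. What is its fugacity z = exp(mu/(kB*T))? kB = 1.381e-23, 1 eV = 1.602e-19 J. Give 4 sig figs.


Step 1: Convert mu to Joules: 0.4165*1.602e-19 = 6.672e-20 J
Step 2: kB*T = 1.381e-23*1336.0 = 1.845e-20 J
Step 3: mu/(kB*T) = 3.616
Step 4: z = exp(3.616) = 37.2

37.2


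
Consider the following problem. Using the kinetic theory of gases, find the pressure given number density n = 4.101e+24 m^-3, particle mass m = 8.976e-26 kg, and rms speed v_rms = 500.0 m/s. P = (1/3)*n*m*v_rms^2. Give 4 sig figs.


Step 1: v_rms^2 = 500.0^2 = 2.5e+05
Step 2: n*m = 4.101e+24*8.976e-26 = 0.3681
Step 3: P = (1/3)*0.3681*2.5e+05 = 3.068e+04 Pa

3.068e+04


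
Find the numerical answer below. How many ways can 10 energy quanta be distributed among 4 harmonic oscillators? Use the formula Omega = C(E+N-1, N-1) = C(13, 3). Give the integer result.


Step 1: Use binomial coefficient C(13, 3)
Step 2: Numerator = 13! / 10!
Step 3: Denominator = 3!
Step 4: Omega = 286

286


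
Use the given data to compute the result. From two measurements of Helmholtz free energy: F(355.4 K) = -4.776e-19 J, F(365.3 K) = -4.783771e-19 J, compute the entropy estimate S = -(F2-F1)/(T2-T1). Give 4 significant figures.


Step 1: dF = F2 - F1 = -4.783771e-19 - (-4.776e-19) = -7.771e-22 J
Step 2: dT = T2 - T1 = 365.3 - 355.4 = 9.9 K
Step 3: S = -dF/dT = -(-7.771e-22)/9.9 = 7.849e-23 J/K

7.849e-23


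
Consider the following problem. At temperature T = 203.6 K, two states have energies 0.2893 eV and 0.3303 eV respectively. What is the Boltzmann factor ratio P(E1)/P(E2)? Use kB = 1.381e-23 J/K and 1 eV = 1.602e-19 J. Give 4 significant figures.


Step 1: Compute energy difference dE = E1 - E2 = 0.2893 - 0.3303 = -0.041 eV
Step 2: Convert to Joules: dE_J = -0.041 * 1.602e-19 = -6.568e-21 J
Step 3: Compute exponent = -dE_J / (kB * T) = -(-6.568e-21) / (1.381e-23 * 203.6) = 2.336
Step 4: P(E1)/P(E2) = exp(2.336) = 10.34

10.34


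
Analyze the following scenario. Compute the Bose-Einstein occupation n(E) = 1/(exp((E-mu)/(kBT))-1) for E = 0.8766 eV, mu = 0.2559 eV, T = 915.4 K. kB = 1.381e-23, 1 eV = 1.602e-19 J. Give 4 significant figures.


Step 1: (E - mu) = 0.6207 eV
Step 2: x = (E-mu)*eV/(kB*T) = 0.6207*1.602e-19/(1.381e-23*915.4) = 7.866
Step 3: exp(x) = 2606
Step 4: n = 1/(exp(x)-1) = 0.0003838

0.0003838


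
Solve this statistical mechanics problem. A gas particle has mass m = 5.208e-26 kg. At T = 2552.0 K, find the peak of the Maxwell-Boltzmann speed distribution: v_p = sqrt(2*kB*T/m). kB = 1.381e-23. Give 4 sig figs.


Step 1: Numerator = 2*kB*T = 2*1.381e-23*2552.0 = 7.049e-20
Step 2: Ratio = 7.049e-20 / 5.208e-26 = 1.353e+06
Step 3: v_p = sqrt(1.353e+06) = 1163 m/s

1163


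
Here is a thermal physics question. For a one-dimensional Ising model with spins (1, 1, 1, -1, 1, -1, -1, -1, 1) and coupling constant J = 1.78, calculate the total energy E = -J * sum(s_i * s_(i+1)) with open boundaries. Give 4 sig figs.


Step 1: Nearest-neighbor products: 1, 1, -1, -1, -1, 1, 1, -1
Step 2: Sum of products = 0
Step 3: E = -1.78 * 0 = 0

0


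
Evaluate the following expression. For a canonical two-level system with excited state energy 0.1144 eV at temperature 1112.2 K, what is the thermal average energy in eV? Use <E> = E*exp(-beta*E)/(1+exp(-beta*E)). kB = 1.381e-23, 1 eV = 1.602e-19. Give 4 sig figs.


Step 1: beta*E = 0.1144*1.602e-19/(1.381e-23*1112.2) = 1.193
Step 2: exp(-beta*E) = 0.3033
Step 3: <E> = 0.1144*0.3033/(1+0.3033) = 0.02662 eV

0.02662


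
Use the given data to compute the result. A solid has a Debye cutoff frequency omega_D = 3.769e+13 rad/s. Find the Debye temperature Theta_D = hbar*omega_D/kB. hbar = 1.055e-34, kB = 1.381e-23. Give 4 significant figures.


Step 1: hbar*omega_D = 1.055e-34 * 3.769e+13 = 3.976e-21 J
Step 2: Theta_D = 3.976e-21 / 1.381e-23
Step 3: Theta_D = 287.9 K

287.9


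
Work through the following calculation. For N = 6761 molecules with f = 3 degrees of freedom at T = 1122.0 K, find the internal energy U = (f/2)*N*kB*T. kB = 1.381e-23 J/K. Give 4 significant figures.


Step 1: f/2 = 3/2 = 1.5
Step 2: N*kB*T = 6761*1.381e-23*1122.0 = 1.048e-16
Step 3: U = 1.5 * 1.048e-16 = 1.571e-16 J

1.571e-16


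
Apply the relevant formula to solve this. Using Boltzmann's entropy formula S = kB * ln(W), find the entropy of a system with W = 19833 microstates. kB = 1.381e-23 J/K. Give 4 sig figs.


Step 1: ln(W) = ln(19833) = 9.895
Step 2: S = kB * ln(W) = 1.381e-23 * 9.895
Step 3: S = 1.367e-22 J/K

1.367e-22


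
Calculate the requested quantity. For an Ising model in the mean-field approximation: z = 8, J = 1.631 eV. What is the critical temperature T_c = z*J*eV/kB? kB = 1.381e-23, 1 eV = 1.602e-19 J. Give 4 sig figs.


Step 1: z*J = 8*1.631 = 13.05 eV
Step 2: Convert to Joules: 13.05*1.602e-19 = 2.09e-18 J
Step 3: T_c = 2.09e-18 / 1.381e-23 = 1.514e+05 K

1.514e+05


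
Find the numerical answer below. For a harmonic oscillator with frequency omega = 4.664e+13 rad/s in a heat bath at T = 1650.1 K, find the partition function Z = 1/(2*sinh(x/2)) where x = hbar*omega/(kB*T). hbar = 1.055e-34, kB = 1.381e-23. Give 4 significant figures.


Step 1: Compute x = hbar*omega/(kB*T) = 1.055e-34*4.664e+13/(1.381e-23*1650.1) = 0.2159
Step 2: x/2 = 0.108
Step 3: sinh(x/2) = 0.1082
Step 4: Z = 1/(2*0.1082) = 4.622

4.622


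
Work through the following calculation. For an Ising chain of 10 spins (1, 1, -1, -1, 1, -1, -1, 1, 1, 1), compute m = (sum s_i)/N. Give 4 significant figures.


Step 1: Count up spins (+1): 6, down spins (-1): 4
Step 2: Total magnetization M = 6 - 4 = 2
Step 3: m = M/N = 2/10 = 0.2

0.2


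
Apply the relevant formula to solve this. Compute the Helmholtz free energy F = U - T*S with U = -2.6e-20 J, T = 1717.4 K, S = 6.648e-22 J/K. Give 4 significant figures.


Step 1: T*S = 1717.4 * 6.648e-22 = 1.142e-18 J
Step 2: F = U - T*S = -2.6e-20 - 1.142e-18
Step 3: F = -1.168e-18 J

-1.168e-18


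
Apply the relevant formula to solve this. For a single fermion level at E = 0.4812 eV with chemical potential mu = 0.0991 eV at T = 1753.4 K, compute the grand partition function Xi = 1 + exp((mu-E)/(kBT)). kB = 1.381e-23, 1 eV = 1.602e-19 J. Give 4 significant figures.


Step 1: (mu - E) = 0.0991 - 0.4812 = -0.3821 eV
Step 2: x = (mu-E)*eV/(kB*T) = -0.3821*1.602e-19/(1.381e-23*1753.4) = -2.528
Step 3: exp(x) = 0.07982
Step 4: Xi = 1 + 0.07982 = 1.08

1.08


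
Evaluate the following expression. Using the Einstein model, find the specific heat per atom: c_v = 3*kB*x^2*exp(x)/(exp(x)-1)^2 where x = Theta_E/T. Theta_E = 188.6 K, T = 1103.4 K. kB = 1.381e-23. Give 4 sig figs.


Step 1: x = Theta_E/T = 188.6/1103.4 = 0.1709
Step 2: x^2 = 0.02922
Step 3: exp(x) = 1.186
Step 4: c_v = 3*1.381e-23*0.02922*1.186/(1.186-1)^2 = 4.133e-23

4.133e-23


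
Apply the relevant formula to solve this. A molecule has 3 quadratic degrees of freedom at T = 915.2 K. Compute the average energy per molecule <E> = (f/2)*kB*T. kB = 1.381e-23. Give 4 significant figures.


Step 1: f/2 = 3/2 = 1.5
Step 2: kB*T = 1.381e-23 * 915.2 = 1.264e-20
Step 3: <E> = 1.5 * 1.264e-20 = 1.896e-20 J

1.896e-20


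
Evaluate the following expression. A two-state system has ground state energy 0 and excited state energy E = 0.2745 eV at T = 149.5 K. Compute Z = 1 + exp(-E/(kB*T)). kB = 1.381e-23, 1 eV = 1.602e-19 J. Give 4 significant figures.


Step 1: Compute beta*E = E*eV/(kB*T) = 0.2745*1.602e-19/(1.381e-23*149.5) = 21.3
Step 2: exp(-beta*E) = exp(-21.3) = 5.62e-10
Step 3: Z = 1 + 5.62e-10 = 1

1


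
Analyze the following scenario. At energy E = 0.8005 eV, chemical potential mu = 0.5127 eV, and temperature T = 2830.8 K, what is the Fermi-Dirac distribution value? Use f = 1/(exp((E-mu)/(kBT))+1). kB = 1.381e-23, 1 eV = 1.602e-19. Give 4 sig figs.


Step 1: (E - mu) = 0.8005 - 0.5127 = 0.2878 eV
Step 2: Convert: (E-mu)*eV = 4.611e-20 J
Step 3: x = (E-mu)*eV/(kB*T) = 1.179
Step 4: f = 1/(exp(1.179)+1) = 0.2352

0.2352


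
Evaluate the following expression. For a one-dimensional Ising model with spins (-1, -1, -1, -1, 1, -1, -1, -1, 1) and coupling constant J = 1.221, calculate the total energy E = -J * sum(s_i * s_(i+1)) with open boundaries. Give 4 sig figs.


Step 1: Nearest-neighbor products: 1, 1, 1, -1, -1, 1, 1, -1
Step 2: Sum of products = 2
Step 3: E = -1.221 * 2 = -2.442

-2.442


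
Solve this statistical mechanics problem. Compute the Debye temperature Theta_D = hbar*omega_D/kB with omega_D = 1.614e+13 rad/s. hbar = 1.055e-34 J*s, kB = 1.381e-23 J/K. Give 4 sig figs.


Step 1: hbar*omega_D = 1.055e-34 * 1.614e+13 = 1.703e-21 J
Step 2: Theta_D = 1.703e-21 / 1.381e-23
Step 3: Theta_D = 123.3 K

123.3


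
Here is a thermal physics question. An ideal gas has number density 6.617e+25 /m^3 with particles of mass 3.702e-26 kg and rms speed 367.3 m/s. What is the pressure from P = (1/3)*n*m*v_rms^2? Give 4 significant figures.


Step 1: v_rms^2 = 367.3^2 = 1.349e+05
Step 2: n*m = 6.617e+25*3.702e-26 = 2.45
Step 3: P = (1/3)*2.45*1.349e+05 = 1.102e+05 Pa

1.102e+05


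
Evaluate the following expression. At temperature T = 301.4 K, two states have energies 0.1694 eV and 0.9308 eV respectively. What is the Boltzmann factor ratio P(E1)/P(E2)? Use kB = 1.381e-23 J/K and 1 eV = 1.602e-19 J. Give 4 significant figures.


Step 1: Compute energy difference dE = E1 - E2 = 0.1694 - 0.9308 = -0.7614 eV
Step 2: Convert to Joules: dE_J = -0.7614 * 1.602e-19 = -1.22e-19 J
Step 3: Compute exponent = -dE_J / (kB * T) = -(-1.22e-19) / (1.381e-23 * 301.4) = 29.3
Step 4: P(E1)/P(E2) = exp(29.3) = 5.332e+12

5.332e+12


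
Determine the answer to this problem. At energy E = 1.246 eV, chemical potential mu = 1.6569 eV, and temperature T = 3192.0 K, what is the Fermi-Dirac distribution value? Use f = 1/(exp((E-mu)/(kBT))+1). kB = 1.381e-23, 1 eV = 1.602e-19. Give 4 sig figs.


Step 1: (E - mu) = 1.246 - 1.6569 = -0.4109 eV
Step 2: Convert: (E-mu)*eV = -6.583e-20 J
Step 3: x = (E-mu)*eV/(kB*T) = -1.493
Step 4: f = 1/(exp(-1.493)+1) = 0.8166

0.8166


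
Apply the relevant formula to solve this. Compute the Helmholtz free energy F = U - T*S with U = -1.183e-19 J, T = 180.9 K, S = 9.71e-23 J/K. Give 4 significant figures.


Step 1: T*S = 180.9 * 9.71e-23 = 1.757e-20 J
Step 2: F = U - T*S = -1.183e-19 - 1.757e-20
Step 3: F = -1.359e-19 J

-1.359e-19


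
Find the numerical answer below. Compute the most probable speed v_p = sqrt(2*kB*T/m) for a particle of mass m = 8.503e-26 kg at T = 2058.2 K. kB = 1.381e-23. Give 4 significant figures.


Step 1: Numerator = 2*kB*T = 2*1.381e-23*2058.2 = 5.685e-20
Step 2: Ratio = 5.685e-20 / 8.503e-26 = 6.686e+05
Step 3: v_p = sqrt(6.686e+05) = 817.7 m/s

817.7


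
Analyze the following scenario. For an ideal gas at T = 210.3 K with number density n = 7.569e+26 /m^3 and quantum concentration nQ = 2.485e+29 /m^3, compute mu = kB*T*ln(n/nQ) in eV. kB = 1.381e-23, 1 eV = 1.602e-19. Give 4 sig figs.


Step 1: n/nQ = 7.569e+26/2.485e+29 = 0.003046
Step 2: ln(n/nQ) = -5.794
Step 3: mu = kB*T*ln(n/nQ) = 2.904e-21*-5.794 = -1.683e-20 J
Step 4: Convert to eV: -1.683e-20/1.602e-19 = -0.105 eV

-0.105


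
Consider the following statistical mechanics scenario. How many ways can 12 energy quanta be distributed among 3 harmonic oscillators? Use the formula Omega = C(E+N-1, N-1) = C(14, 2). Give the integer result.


Step 1: Use binomial coefficient C(14, 2)
Step 2: Numerator = 14! / 12!
Step 3: Denominator = 2!
Step 4: Omega = 91

91


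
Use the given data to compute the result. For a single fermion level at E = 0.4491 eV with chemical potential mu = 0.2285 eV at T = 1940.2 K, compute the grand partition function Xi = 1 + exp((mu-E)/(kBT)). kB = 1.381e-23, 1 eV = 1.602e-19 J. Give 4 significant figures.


Step 1: (mu - E) = 0.2285 - 0.4491 = -0.2206 eV
Step 2: x = (mu-E)*eV/(kB*T) = -0.2206*1.602e-19/(1.381e-23*1940.2) = -1.319
Step 3: exp(x) = 0.2674
Step 4: Xi = 1 + 0.2674 = 1.267

1.267


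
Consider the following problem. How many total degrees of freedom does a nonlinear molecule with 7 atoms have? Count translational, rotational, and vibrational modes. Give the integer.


Step 1: Translational DOF = 3
Step 2: Rotational DOF (nonlinear) = 3
Step 3: Vibrational DOF = 3*7 - 6 = 15
Step 4: Total = 3 + 3 + 15 = 21

21


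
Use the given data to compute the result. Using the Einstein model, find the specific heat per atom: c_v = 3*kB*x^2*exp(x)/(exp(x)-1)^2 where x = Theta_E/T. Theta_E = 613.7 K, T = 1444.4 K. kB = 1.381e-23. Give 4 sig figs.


Step 1: x = Theta_E/T = 613.7/1444.4 = 0.4249
Step 2: x^2 = 0.1805
Step 3: exp(x) = 1.529
Step 4: c_v = 3*1.381e-23*0.1805*1.529/(1.529-1)^2 = 4.081e-23

4.081e-23


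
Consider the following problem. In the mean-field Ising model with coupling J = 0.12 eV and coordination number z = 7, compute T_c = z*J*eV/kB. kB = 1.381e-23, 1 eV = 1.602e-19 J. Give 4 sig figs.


Step 1: z*J = 7*0.12 = 0.84 eV
Step 2: Convert to Joules: 0.84*1.602e-19 = 1.346e-19 J
Step 3: T_c = 1.346e-19 / 1.381e-23 = 9744 K

9744


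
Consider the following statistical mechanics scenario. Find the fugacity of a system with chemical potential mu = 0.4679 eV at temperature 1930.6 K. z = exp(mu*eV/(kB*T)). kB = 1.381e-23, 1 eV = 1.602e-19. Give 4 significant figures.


Step 1: Convert mu to Joules: 0.4679*1.602e-19 = 7.496e-20 J
Step 2: kB*T = 1.381e-23*1930.6 = 2.666e-20 J
Step 3: mu/(kB*T) = 2.811
Step 4: z = exp(2.811) = 16.63

16.63


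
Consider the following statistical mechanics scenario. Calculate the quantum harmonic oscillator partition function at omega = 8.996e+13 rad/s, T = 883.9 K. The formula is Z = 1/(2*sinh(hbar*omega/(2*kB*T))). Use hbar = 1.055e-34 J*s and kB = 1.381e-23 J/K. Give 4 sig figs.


Step 1: Compute x = hbar*omega/(kB*T) = 1.055e-34*8.996e+13/(1.381e-23*883.9) = 0.7775
Step 2: x/2 = 0.3888
Step 3: sinh(x/2) = 0.3986
Step 4: Z = 1/(2*0.3986) = 1.254

1.254


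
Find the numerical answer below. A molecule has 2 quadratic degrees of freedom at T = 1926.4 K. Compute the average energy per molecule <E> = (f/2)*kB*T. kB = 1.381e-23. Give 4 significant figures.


Step 1: f/2 = 2/2 = 1
Step 2: kB*T = 1.381e-23 * 1926.4 = 2.66e-20
Step 3: <E> = 1 * 2.66e-20 = 2.66e-20 J

2.66e-20


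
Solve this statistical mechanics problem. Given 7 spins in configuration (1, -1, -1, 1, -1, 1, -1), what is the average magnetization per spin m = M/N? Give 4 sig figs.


Step 1: Count up spins (+1): 3, down spins (-1): 4
Step 2: Total magnetization M = 3 - 4 = -1
Step 3: m = M/N = -1/7 = -0.1429

-0.1429


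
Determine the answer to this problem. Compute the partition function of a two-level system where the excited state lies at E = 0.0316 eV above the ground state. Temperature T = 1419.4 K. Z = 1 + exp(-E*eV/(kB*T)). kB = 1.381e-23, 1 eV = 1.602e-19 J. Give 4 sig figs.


Step 1: Compute beta*E = E*eV/(kB*T) = 0.0316*1.602e-19/(1.381e-23*1419.4) = 0.2583
Step 2: exp(-beta*E) = exp(-0.2583) = 0.7724
Step 3: Z = 1 + 0.7724 = 1.772

1.772


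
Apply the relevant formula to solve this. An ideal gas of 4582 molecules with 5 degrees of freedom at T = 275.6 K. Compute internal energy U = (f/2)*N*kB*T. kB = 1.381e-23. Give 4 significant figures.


Step 1: f/2 = 5/2 = 2.5
Step 2: N*kB*T = 4582*1.381e-23*275.6 = 1.744e-17
Step 3: U = 2.5 * 1.744e-17 = 4.36e-17 J

4.36e-17


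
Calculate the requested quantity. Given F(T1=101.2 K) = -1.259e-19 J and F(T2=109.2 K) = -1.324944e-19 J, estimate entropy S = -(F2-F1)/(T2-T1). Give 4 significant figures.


Step 1: dF = F2 - F1 = -1.324944e-19 - (-1.259e-19) = -6.5944e-21 J
Step 2: dT = T2 - T1 = 109.2 - 101.2 = 8 K
Step 3: S = -dF/dT = -(-6.5944e-21)/8 = 8.243e-22 J/K

8.243e-22


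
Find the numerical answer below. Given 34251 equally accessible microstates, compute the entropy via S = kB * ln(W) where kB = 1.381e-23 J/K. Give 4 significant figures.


Step 1: ln(W) = ln(34251) = 10.44
Step 2: S = kB * ln(W) = 1.381e-23 * 10.44
Step 3: S = 1.442e-22 J/K

1.442e-22


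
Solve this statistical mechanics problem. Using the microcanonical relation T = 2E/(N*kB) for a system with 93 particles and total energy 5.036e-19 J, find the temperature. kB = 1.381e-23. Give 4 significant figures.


Step 1: Numerator = 2*E = 2*5.036e-19 = 1.007e-18 J
Step 2: Denominator = N*kB = 93*1.381e-23 = 1.284e-21
Step 3: T = 1.007e-18 / 1.284e-21 = 784.2 K

784.2


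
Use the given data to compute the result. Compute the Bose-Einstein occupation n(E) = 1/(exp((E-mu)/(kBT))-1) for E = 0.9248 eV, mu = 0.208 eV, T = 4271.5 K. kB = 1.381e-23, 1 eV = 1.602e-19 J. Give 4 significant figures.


Step 1: (E - mu) = 0.7168 eV
Step 2: x = (E-mu)*eV/(kB*T) = 0.7168*1.602e-19/(1.381e-23*4271.5) = 1.947
Step 3: exp(x) = 7.005
Step 4: n = 1/(exp(x)-1) = 0.1665

0.1665


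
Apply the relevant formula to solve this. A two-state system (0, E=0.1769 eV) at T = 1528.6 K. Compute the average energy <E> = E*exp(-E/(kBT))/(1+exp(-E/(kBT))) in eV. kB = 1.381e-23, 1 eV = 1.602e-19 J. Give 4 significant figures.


Step 1: beta*E = 0.1769*1.602e-19/(1.381e-23*1528.6) = 1.342
Step 2: exp(-beta*E) = 0.2612
Step 3: <E> = 0.1769*0.2612/(1+0.2612) = 0.03664 eV

0.03664


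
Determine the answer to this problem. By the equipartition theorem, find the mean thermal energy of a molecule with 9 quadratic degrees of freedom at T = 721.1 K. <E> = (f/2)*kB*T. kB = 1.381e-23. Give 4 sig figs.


Step 1: f/2 = 9/2 = 4.5
Step 2: kB*T = 1.381e-23 * 721.1 = 9.958e-21
Step 3: <E> = 4.5 * 9.958e-21 = 4.481e-20 J

4.481e-20


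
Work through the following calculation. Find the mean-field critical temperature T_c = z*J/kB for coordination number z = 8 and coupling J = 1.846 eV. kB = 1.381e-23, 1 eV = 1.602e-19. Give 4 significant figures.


Step 1: z*J = 8*1.846 = 14.77 eV
Step 2: Convert to Joules: 14.77*1.602e-19 = 2.366e-18 J
Step 3: T_c = 2.366e-18 / 1.381e-23 = 1.713e+05 K

1.713e+05


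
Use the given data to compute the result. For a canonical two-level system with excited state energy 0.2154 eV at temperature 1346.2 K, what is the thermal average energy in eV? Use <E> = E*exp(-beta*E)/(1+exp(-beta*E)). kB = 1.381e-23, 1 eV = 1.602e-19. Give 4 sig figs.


Step 1: beta*E = 0.2154*1.602e-19/(1.381e-23*1346.2) = 1.856
Step 2: exp(-beta*E) = 0.1563
Step 3: <E> = 0.2154*0.1563/(1+0.1563) = 0.02911 eV

0.02911


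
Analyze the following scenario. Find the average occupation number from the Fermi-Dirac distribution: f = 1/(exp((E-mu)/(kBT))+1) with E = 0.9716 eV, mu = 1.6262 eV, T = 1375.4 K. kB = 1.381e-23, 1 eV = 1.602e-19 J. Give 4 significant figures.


Step 1: (E - mu) = 0.9716 - 1.6262 = -0.6546 eV
Step 2: Convert: (E-mu)*eV = -1.049e-19 J
Step 3: x = (E-mu)*eV/(kB*T) = -5.521
Step 4: f = 1/(exp(-5.521)+1) = 0.996

0.996


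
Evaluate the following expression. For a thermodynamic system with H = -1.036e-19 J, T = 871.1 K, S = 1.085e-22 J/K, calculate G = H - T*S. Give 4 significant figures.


Step 1: T*S = 871.1 * 1.085e-22 = 9.451e-20 J
Step 2: G = H - T*S = -1.036e-19 - 9.451e-20
Step 3: G = -1.981e-19 J

-1.981e-19


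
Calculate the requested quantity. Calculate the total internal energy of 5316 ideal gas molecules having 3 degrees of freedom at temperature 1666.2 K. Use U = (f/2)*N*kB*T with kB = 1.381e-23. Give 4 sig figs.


Step 1: f/2 = 3/2 = 1.5
Step 2: N*kB*T = 5316*1.381e-23*1666.2 = 1.223e-16
Step 3: U = 1.5 * 1.223e-16 = 1.835e-16 J

1.835e-16


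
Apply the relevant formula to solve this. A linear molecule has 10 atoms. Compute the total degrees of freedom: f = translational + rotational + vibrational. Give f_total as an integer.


Step 1: Translational DOF = 3
Step 2: Rotational DOF (linear) = 2
Step 3: Vibrational DOF = 3*10 - 5 = 25
Step 4: Total = 3 + 2 + 25 = 30

30


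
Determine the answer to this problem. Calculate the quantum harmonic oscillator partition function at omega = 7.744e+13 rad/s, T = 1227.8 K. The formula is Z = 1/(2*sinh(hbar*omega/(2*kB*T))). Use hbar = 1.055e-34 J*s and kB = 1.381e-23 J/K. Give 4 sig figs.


Step 1: Compute x = hbar*omega/(kB*T) = 1.055e-34*7.744e+13/(1.381e-23*1227.8) = 0.4818
Step 2: x/2 = 0.2409
Step 3: sinh(x/2) = 0.2433
Step 4: Z = 1/(2*0.2433) = 2.055

2.055


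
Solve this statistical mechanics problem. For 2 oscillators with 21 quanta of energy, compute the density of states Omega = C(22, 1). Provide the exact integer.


Step 1: Use binomial coefficient C(22, 1)
Step 2: Numerator = 22! / 21!
Step 3: Denominator = 1!
Step 4: Omega = 22

22


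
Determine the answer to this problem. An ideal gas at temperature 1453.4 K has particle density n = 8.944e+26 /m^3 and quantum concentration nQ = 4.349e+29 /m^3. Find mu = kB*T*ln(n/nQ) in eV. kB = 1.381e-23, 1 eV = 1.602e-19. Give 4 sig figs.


Step 1: n/nQ = 8.944e+26/4.349e+29 = 0.002057
Step 2: ln(n/nQ) = -6.187
Step 3: mu = kB*T*ln(n/nQ) = 2.007e-20*-6.187 = -1.242e-19 J
Step 4: Convert to eV: -1.242e-19/1.602e-19 = -0.7751 eV

-0.7751


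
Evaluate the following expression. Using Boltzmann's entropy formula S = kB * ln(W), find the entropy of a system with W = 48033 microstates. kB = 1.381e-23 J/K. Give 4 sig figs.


Step 1: ln(W) = ln(48033) = 10.78
Step 2: S = kB * ln(W) = 1.381e-23 * 10.78
Step 3: S = 1.489e-22 J/K

1.489e-22


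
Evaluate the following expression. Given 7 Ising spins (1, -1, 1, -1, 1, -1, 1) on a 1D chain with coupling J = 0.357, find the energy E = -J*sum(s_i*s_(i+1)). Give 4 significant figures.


Step 1: Nearest-neighbor products: -1, -1, -1, -1, -1, -1
Step 2: Sum of products = -6
Step 3: E = -0.357 * -6 = 2.142

2.142


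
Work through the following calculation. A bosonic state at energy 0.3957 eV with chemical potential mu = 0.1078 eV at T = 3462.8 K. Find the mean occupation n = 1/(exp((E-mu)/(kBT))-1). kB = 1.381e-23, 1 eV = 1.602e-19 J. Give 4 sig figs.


Step 1: (E - mu) = 0.2879 eV
Step 2: x = (E-mu)*eV/(kB*T) = 0.2879*1.602e-19/(1.381e-23*3462.8) = 0.9645
Step 3: exp(x) = 2.623
Step 4: n = 1/(exp(x)-1) = 0.616

0.616


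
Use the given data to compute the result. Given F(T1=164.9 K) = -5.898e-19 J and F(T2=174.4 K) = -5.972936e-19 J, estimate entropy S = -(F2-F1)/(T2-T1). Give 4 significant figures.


Step 1: dF = F2 - F1 = -5.972936e-19 - (-5.898e-19) = -7.4936e-21 J
Step 2: dT = T2 - T1 = 174.4 - 164.9 = 9.5 K
Step 3: S = -dF/dT = -(-7.4936e-21)/9.5 = 7.888e-22 J/K

7.888e-22


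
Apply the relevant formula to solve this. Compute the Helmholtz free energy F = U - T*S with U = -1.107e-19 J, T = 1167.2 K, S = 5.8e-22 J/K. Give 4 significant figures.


Step 1: T*S = 1167.2 * 5.8e-22 = 6.77e-19 J
Step 2: F = U - T*S = -1.107e-19 - 6.77e-19
Step 3: F = -7.877e-19 J

-7.877e-19


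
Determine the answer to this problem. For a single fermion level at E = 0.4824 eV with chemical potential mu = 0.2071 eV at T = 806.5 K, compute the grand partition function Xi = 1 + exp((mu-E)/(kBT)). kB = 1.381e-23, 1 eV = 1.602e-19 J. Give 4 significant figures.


Step 1: (mu - E) = 0.2071 - 0.4824 = -0.2753 eV
Step 2: x = (mu-E)*eV/(kB*T) = -0.2753*1.602e-19/(1.381e-23*806.5) = -3.96
Step 3: exp(x) = 0.01907
Step 4: Xi = 1 + 0.01907 = 1.019

1.019


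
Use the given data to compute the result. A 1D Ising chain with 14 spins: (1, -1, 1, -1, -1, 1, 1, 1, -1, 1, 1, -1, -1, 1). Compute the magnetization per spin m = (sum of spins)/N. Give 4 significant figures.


Step 1: Count up spins (+1): 8, down spins (-1): 6
Step 2: Total magnetization M = 8 - 6 = 2
Step 3: m = M/N = 2/14 = 0.1429

0.1429


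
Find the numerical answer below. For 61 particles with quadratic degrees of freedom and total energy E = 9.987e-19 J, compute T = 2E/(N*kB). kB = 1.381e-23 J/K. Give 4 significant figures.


Step 1: Numerator = 2*E = 2*9.987e-19 = 1.997e-18 J
Step 2: Denominator = N*kB = 61*1.381e-23 = 8.424e-22
Step 3: T = 1.997e-18 / 8.424e-22 = 2371 K

2371


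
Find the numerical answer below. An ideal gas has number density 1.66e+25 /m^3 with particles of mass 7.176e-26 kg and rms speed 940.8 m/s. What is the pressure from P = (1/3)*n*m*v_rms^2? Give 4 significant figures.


Step 1: v_rms^2 = 940.8^2 = 8.851e+05
Step 2: n*m = 1.66e+25*7.176e-26 = 1.191
Step 3: P = (1/3)*1.191*8.851e+05 = 3.515e+05 Pa

3.515e+05


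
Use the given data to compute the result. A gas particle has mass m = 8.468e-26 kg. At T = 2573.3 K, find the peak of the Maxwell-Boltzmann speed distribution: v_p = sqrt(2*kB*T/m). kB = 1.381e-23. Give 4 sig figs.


Step 1: Numerator = 2*kB*T = 2*1.381e-23*2573.3 = 7.107e-20
Step 2: Ratio = 7.107e-20 / 8.468e-26 = 8.393e+05
Step 3: v_p = sqrt(8.393e+05) = 916.2 m/s

916.2


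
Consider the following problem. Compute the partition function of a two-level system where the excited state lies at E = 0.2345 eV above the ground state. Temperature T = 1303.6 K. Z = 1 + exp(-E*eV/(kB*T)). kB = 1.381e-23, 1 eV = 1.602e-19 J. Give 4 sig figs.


Step 1: Compute beta*E = E*eV/(kB*T) = 0.2345*1.602e-19/(1.381e-23*1303.6) = 2.087
Step 2: exp(-beta*E) = exp(-2.087) = 0.1241
Step 3: Z = 1 + 0.1241 = 1.124

1.124


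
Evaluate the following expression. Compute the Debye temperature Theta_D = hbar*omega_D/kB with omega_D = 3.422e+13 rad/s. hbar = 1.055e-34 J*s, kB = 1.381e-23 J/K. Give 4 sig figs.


Step 1: hbar*omega_D = 1.055e-34 * 3.422e+13 = 3.61e-21 J
Step 2: Theta_D = 3.61e-21 / 1.381e-23
Step 3: Theta_D = 261.4 K

261.4


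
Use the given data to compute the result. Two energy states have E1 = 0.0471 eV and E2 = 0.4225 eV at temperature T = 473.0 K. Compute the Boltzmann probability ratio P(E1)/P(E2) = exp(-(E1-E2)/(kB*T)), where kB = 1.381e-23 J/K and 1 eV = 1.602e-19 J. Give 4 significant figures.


Step 1: Compute energy difference dE = E1 - E2 = 0.0471 - 0.4225 = -0.3754 eV
Step 2: Convert to Joules: dE_J = -0.3754 * 1.602e-19 = -6.014e-20 J
Step 3: Compute exponent = -dE_J / (kB * T) = -(-6.014e-20) / (1.381e-23 * 473.0) = 9.207
Step 4: P(E1)/P(E2) = exp(9.207) = 9963

9963


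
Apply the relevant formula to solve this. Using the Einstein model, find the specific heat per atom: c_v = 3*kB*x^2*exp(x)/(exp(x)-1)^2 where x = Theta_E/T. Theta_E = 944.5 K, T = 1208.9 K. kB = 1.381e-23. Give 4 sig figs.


Step 1: x = Theta_E/T = 944.5/1208.9 = 0.7813
Step 2: x^2 = 0.6104
Step 3: exp(x) = 2.184
Step 4: c_v = 3*1.381e-23*0.6104*2.184/(2.184-1)^2 = 3.939e-23

3.939e-23


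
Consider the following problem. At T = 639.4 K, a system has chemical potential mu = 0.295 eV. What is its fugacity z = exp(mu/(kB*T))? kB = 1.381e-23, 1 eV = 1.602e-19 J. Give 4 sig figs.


Step 1: Convert mu to Joules: 0.295*1.602e-19 = 4.726e-20 J
Step 2: kB*T = 1.381e-23*639.4 = 8.83e-21 J
Step 3: mu/(kB*T) = 5.352
Step 4: z = exp(5.352) = 211

211


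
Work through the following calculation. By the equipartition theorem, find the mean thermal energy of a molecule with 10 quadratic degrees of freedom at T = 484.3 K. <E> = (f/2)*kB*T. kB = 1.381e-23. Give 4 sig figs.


Step 1: f/2 = 10/2 = 5
Step 2: kB*T = 1.381e-23 * 484.3 = 6.688e-21
Step 3: <E> = 5 * 6.688e-21 = 3.344e-20 J

3.344e-20


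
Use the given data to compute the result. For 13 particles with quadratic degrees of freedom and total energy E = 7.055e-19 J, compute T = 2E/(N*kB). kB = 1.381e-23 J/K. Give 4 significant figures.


Step 1: Numerator = 2*E = 2*7.055e-19 = 1.411e-18 J
Step 2: Denominator = N*kB = 13*1.381e-23 = 1.795e-22
Step 3: T = 1.411e-18 / 1.795e-22 = 7859 K

7859


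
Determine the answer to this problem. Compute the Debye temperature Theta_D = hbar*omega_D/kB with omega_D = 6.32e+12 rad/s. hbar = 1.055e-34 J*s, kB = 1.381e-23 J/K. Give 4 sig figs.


Step 1: hbar*omega_D = 1.055e-34 * 6.32e+12 = 6.668e-22 J
Step 2: Theta_D = 6.668e-22 / 1.381e-23
Step 3: Theta_D = 48.28 K

48.28


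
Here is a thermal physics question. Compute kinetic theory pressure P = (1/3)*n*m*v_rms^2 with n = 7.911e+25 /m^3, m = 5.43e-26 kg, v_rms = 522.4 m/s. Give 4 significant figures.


Step 1: v_rms^2 = 522.4^2 = 2.729e+05
Step 2: n*m = 7.911e+25*5.43e-26 = 4.296
Step 3: P = (1/3)*4.296*2.729e+05 = 3.908e+05 Pa

3.908e+05


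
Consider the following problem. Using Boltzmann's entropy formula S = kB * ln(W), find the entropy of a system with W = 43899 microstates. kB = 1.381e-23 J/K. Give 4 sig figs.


Step 1: ln(W) = ln(43899) = 10.69
Step 2: S = kB * ln(W) = 1.381e-23 * 10.69
Step 3: S = 1.476e-22 J/K

1.476e-22


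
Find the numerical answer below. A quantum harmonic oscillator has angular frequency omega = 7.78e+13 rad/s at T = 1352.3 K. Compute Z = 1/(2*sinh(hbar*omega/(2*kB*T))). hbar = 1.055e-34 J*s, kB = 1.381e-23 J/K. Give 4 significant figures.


Step 1: Compute x = hbar*omega/(kB*T) = 1.055e-34*7.78e+13/(1.381e-23*1352.3) = 0.4395
Step 2: x/2 = 0.2198
Step 3: sinh(x/2) = 0.2215
Step 4: Z = 1/(2*0.2215) = 2.257

2.257


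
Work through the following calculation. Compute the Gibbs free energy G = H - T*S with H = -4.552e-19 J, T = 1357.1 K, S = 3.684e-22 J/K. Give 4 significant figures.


Step 1: T*S = 1357.1 * 3.684e-22 = 5e-19 J
Step 2: G = H - T*S = -4.552e-19 - 5e-19
Step 3: G = -9.552e-19 J

-9.552e-19


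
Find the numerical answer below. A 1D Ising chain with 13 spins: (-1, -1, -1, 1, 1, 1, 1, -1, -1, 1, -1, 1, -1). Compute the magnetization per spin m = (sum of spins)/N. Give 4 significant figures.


Step 1: Count up spins (+1): 6, down spins (-1): 7
Step 2: Total magnetization M = 6 - 7 = -1
Step 3: m = M/N = -1/13 = -0.07692

-0.07692


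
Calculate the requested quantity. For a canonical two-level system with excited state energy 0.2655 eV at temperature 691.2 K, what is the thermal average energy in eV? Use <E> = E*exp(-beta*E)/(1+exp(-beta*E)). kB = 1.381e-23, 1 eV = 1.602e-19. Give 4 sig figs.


Step 1: beta*E = 0.2655*1.602e-19/(1.381e-23*691.2) = 4.456
Step 2: exp(-beta*E) = 0.01161
Step 3: <E> = 0.2655*0.01161/(1+0.01161) = 0.003047 eV

0.003047


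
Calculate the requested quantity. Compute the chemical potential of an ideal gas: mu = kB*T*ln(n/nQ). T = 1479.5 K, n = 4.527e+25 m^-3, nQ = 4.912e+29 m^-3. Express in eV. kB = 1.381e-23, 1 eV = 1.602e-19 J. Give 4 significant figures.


Step 1: n/nQ = 4.527e+25/4.912e+29 = 9.216e-05
Step 2: ln(n/nQ) = -9.292
Step 3: mu = kB*T*ln(n/nQ) = 2.043e-20*-9.292 = -1.899e-19 J
Step 4: Convert to eV: -1.899e-19/1.602e-19 = -1.185 eV

-1.185


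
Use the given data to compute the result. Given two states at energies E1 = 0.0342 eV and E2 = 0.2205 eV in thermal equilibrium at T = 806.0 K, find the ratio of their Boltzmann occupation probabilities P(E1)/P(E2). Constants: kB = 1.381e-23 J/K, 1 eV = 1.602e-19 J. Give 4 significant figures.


Step 1: Compute energy difference dE = E1 - E2 = 0.0342 - 0.2205 = -0.1863 eV
Step 2: Convert to Joules: dE_J = -0.1863 * 1.602e-19 = -2.985e-20 J
Step 3: Compute exponent = -dE_J / (kB * T) = -(-2.985e-20) / (1.381e-23 * 806.0) = 2.681
Step 4: P(E1)/P(E2) = exp(2.681) = 14.6

14.6


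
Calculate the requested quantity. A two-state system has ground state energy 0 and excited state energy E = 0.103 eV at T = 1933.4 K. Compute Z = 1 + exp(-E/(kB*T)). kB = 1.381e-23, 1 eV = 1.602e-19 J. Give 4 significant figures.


Step 1: Compute beta*E = E*eV/(kB*T) = 0.103*1.602e-19/(1.381e-23*1933.4) = 0.618
Step 2: exp(-beta*E) = exp(-0.618) = 0.539
Step 3: Z = 1 + 0.539 = 1.539

1.539


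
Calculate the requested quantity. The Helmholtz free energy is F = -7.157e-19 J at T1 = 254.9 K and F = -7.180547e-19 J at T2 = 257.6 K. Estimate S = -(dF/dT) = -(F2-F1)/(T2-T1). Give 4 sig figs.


Step 1: dF = F2 - F1 = -7.180547e-19 - (-7.157e-19) = -2.3547e-21 J
Step 2: dT = T2 - T1 = 257.6 - 254.9 = 2.7 K
Step 3: S = -dF/dT = -(-2.3547e-21)/2.7 = 8.721e-22 J/K

8.721e-22
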